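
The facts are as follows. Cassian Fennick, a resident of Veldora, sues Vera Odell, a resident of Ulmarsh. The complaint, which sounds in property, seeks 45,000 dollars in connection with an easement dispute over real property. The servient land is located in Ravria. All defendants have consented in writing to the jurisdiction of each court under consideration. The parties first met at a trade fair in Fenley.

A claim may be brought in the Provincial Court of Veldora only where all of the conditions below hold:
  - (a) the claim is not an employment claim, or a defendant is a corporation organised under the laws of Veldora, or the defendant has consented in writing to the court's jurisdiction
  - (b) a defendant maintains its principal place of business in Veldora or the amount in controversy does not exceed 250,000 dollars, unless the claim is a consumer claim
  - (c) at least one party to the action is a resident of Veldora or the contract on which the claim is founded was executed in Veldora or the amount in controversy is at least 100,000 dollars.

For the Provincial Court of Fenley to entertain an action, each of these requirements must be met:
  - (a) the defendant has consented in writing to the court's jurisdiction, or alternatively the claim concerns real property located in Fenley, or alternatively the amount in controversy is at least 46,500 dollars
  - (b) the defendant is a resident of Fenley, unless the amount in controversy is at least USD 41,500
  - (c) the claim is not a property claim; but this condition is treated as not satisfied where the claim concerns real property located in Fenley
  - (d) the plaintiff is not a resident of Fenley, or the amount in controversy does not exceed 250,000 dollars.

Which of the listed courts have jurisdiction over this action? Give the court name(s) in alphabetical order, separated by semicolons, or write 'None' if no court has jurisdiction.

The Provincial Court of Veldora:
  (a) The claim is a property claim, not an employment claim, so one alternative holds. Met.
  (b) The amount in controversy is USD 45,000, within the USD 250,000 ceiling, so this disjunct is met. Met.
  (c) Cassian Fennick resides in Veldora, which satisfies one of the alternatives. Satisfied.
  → All conditions met; jurisdiction exists.
The Provincial Court of Fenley:
  (a) Every defendant has filed written consent, which satisfies one of the alternatives. Satisfied.
  (b) The defendant resides in Ulmarsh, not Fenley. But the amount in controversy is 45,000 dollars, which meets the USD 41,500 floor, and the 'unless' clause therefore excuses the requirement. Satisfied.
  (c) The claim is a property claim. Not met.
  (d) The plaintiff resides in Veldora, which is not Fenley, so this disjunct is met. Condition met.
  → No jurisdiction.

the Provincial Court of Veldora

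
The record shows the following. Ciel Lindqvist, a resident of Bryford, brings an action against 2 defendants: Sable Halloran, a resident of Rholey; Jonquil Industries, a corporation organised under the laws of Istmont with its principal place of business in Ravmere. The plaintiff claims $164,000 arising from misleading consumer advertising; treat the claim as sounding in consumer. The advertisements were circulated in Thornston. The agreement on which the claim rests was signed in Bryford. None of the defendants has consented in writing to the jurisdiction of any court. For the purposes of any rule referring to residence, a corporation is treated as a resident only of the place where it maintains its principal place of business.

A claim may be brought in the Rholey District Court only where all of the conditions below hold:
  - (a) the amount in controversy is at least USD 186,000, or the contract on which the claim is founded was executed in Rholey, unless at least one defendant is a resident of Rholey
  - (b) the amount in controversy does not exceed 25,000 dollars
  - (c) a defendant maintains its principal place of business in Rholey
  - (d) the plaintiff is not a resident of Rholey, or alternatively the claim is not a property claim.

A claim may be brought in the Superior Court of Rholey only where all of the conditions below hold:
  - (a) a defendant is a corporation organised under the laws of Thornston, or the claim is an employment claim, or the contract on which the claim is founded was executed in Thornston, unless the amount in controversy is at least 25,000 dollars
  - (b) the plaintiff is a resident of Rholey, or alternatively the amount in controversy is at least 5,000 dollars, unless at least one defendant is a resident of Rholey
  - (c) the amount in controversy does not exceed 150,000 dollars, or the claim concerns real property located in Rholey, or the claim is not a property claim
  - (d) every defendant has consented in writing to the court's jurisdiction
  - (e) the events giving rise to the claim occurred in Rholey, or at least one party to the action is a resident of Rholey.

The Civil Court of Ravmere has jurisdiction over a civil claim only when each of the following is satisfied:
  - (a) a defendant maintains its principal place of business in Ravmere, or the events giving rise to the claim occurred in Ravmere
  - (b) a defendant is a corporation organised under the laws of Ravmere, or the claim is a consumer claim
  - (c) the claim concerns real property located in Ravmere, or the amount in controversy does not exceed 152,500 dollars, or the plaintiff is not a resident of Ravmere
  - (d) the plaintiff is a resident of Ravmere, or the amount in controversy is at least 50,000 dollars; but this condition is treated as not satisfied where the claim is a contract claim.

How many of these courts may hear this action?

The Rholey District Court:
  (a) The amount in controversy is 164,000 dollars, below the USD 186,000 floor; the contract was executed in Bryford, not Rholey — none of the alternatives is met. But Sable Halloran resides in Rholey, and the 'unless' clause therefore excuses the requirement. Condition met.
  (b) The amount in controversy is USD 164,000, above the $25,000 ceiling. Condition not met.
  (c) The corporate defendant(s) have their principal place of business in Ravmere, not Rholey. Not met.
  (d) The plaintiff resides in Bryford, which is not Rholey, which satisfies one of the alternatives. Condition met.
  → Not every requirement is met — no jurisdiction.
The Superior Court of Rholey:
  (a) The corporate defendant(s) are organised in Istmont, not Thornston; the claim is a consumer claim, not an employment claim; the contract was executed in Bryford, not Thornston — no alternative holds. But the amount in controversy is 164,000 dollars, which meets the USD 25,000 floor, and the 'unless' clause therefore excuses the requirement. Condition met.
  (b) The amount in controversy is $164,000, which meets the USD 5,000 floor, which satisfies one of the alternatives. Satisfied.
  (c) The claim is a consumer claim, not a property claim, so this disjunct is met. Condition met.
  (d) No such written consent has been filed. Not met.
  (e) Sable Halloran resides in Rholey, so one alternative holds. Satisfied.
  → No jurisdiction.
The Civil Court of Ravmere:
  (a) Jonquil Industries has its principal place of business in Ravmere, so one alternative holds. Condition met.
  (b) The claim is a consumer claim, so one alternative holds. Met.
  (c) The plaintiff resides in Bryford, which is not Ravmere, which satisfies one of the alternatives. Satisfied.
  (d) The amount in controversy is USD 164,000, which meets the $50,000 floor, which satisfies one of the alternatives. The carve-out does not apply: the claim is a consumer claim, not a contract claim. Satisfied.
  → Jurisdiction lies.
Courts with jurisdiction: the Civil Court of Ravmere — 1 in total.

1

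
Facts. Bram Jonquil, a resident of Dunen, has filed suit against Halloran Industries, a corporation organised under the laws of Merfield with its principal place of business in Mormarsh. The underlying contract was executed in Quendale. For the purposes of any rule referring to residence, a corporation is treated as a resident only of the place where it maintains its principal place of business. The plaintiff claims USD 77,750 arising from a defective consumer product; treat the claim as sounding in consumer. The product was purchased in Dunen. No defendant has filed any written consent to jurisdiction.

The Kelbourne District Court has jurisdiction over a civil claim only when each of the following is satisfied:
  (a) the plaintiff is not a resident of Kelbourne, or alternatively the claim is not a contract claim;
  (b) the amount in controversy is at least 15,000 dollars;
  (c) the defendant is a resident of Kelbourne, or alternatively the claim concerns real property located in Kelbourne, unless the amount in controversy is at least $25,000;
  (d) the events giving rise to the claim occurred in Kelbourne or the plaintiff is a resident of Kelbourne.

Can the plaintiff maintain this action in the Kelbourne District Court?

No

The Kelbourne District Court:
  (a) The plaintiff resides in Dunen, which is not Kelbourne — that alternative is enough. Condition met.
  (b) The amount in controversy is USD 77,750, which meets the $15,000 floor. Met.
  (c) The defendant resides in Mormarsh, not Kelbourne; the claim does not concern real property — every alternative fails. The proviso rescues it, though: the amount in controversy is 77,750 dollars, which meets the $25,000 floor. Met.
  (d) The operative events occurred in Dunen, not Kelbourne; the plaintiff resides in Dunen, not Kelbourne — none of the alternatives is met. Not met.
  → No jurisdiction.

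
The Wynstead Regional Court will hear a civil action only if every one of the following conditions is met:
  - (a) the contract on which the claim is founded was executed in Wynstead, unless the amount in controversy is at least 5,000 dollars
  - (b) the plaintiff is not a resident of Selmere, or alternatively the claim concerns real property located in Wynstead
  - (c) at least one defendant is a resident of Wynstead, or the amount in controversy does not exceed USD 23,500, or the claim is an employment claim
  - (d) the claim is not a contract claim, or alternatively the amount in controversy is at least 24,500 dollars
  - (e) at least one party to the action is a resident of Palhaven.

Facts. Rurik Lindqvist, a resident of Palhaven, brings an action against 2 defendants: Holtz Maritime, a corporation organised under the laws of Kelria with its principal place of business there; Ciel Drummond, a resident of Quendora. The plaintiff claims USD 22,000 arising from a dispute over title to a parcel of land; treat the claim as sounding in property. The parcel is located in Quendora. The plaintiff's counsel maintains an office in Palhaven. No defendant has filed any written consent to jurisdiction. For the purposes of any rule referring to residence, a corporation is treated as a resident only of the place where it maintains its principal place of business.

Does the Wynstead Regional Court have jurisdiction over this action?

The Wynstead Regional Court:
  (a) No contract (and hence no place of execution) is alleged. But the amount in controversy is 22,000 dollars, which meets the USD 5,000 floor, and the 'unless' clause therefore excuses the requirement. Met.
  (b) The plaintiff resides in Palhaven, which is not Selmere, so this disjunct is met. Satisfied.
  (c) The amount in controversy is $22,000, within the $23,500 ceiling, so this disjunct is met. Condition met.
  (d) The claim is a property claim, not a contract claim, so this disjunct is met. Met.
  (e) Rurik Lindqvist resides in Palhaven. Satisfied.
  → All conditions met; jurisdiction exists.

Yes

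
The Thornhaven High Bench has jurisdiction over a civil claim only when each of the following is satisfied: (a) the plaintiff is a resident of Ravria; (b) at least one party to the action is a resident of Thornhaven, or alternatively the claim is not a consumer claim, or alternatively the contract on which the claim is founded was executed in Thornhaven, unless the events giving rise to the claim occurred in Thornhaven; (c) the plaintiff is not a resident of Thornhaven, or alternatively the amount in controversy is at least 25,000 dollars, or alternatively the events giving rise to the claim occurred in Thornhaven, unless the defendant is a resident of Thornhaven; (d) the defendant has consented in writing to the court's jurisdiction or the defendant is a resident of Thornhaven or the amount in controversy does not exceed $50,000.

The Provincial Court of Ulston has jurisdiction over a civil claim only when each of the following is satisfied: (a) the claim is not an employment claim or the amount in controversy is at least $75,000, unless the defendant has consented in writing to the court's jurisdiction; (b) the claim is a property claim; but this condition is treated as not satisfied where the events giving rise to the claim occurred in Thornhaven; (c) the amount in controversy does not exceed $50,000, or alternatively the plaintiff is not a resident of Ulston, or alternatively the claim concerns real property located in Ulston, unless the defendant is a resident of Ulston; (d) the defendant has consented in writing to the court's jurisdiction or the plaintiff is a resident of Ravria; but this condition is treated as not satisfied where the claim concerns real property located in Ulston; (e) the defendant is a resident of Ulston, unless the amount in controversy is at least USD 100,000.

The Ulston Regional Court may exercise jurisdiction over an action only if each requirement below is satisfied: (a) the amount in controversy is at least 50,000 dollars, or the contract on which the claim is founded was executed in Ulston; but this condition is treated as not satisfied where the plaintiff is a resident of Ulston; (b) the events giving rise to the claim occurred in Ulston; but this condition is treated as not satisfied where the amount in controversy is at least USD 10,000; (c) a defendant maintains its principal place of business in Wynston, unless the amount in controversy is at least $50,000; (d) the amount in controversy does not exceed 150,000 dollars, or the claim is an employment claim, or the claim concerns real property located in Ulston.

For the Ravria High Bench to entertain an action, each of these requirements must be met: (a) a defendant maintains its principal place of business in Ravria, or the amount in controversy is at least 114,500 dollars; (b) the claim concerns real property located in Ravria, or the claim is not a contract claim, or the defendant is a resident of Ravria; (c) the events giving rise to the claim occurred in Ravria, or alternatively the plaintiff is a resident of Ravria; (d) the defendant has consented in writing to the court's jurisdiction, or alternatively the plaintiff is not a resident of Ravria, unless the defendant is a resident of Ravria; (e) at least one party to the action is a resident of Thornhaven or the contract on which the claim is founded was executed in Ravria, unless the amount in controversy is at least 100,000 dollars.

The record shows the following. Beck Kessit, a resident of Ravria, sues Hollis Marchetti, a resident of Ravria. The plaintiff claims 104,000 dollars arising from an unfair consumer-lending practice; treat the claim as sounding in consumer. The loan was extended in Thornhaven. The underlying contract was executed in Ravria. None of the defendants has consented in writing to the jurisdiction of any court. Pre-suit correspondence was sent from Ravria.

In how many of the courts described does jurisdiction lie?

The Thornhaven High Bench:
  (a) The plaintiff resides in Ravria. Met.
  (b) No party resides in Thornhaven; the claim is a consumer claim; the contract was executed in Ravria, not Thornhaven — no alternative holds. The proviso rescues it, though: the operative events occurred in Thornhaven. Condition met.
  (c) The plaintiff resides in Ravria, which is not Thornhaven, so one alternative holds. Satisfied.
  (d) No such written consent has been filed; the defendant resides in Ravria, not Thornhaven; the amount in controversy is 104,000 dollars, above the $50,000 ceiling — every alternative fails. Fails.
  → Not every requirement is met — no jurisdiction.
The Provincial Court of Ulston:
  (a) The claim is a consumer claim, not an employment claim, so one alternative holds. Met.
  (b) The claim is a consumer claim, not a property claim. Fails.
  (c) The plaintiff resides in Ravria, which is not Ulston, so one alternative holds. Satisfied.
  (d) The plaintiff resides in Ravria, so one alternative holds. The exception is not triggered, since the claim does not concern real property. Met.
  (e) The defendant resides in Ravria, not Ulston. But the amount in controversy is 104,000 dollars, which meets the USD 100,000 floor, and the 'unless' clause therefore excuses the requirement. Satisfied.
  → At least one condition fails; no jurisdiction.
The Ulston Regional Court:
  (a) The amount in controversy is USD 104,000, which meets the $50,000 floor — that alternative is enough. And the carve-out is inapplicable — the plaintiff resides in Ravria, not Ulston. Condition met.
  (b) The operative events occurred in Thornhaven, not Ulston. Not satisfied.
  (c) No defendant is a corporation. However, the amount in controversy is USD 104,000, which meets the USD 50,000 floor, so the 'unless' proviso supplies this condition. Met.
  (d) The amount in controversy is $104,000, within the USD 150,000 ceiling, which satisfies one of the alternatives. Condition met.
  → No jurisdiction.
The Ravria High Bench:
  (a) No defendant is a corporation; the amount in controversy is USD 104,000, below the $114,500 floor — every alternative fails. Condition not met.
  (b) The claim is a consumer claim, not a contract claim, so one alternative holds. Condition met.
  (c) The plaintiff resides in Ravria — that alternative is enough. Satisfied.
  (d) No such written consent has been filed; the plaintiff resides in Ravria — every alternative fails. The proviso rescues it, though: the defendant resides in Ravria. Satisfied.
  (e) The contract was executed in Ravria, so this disjunct is met. Satisfied.
  → At least one condition fails; no jurisdiction.
No court satisfies all of its conditions.

0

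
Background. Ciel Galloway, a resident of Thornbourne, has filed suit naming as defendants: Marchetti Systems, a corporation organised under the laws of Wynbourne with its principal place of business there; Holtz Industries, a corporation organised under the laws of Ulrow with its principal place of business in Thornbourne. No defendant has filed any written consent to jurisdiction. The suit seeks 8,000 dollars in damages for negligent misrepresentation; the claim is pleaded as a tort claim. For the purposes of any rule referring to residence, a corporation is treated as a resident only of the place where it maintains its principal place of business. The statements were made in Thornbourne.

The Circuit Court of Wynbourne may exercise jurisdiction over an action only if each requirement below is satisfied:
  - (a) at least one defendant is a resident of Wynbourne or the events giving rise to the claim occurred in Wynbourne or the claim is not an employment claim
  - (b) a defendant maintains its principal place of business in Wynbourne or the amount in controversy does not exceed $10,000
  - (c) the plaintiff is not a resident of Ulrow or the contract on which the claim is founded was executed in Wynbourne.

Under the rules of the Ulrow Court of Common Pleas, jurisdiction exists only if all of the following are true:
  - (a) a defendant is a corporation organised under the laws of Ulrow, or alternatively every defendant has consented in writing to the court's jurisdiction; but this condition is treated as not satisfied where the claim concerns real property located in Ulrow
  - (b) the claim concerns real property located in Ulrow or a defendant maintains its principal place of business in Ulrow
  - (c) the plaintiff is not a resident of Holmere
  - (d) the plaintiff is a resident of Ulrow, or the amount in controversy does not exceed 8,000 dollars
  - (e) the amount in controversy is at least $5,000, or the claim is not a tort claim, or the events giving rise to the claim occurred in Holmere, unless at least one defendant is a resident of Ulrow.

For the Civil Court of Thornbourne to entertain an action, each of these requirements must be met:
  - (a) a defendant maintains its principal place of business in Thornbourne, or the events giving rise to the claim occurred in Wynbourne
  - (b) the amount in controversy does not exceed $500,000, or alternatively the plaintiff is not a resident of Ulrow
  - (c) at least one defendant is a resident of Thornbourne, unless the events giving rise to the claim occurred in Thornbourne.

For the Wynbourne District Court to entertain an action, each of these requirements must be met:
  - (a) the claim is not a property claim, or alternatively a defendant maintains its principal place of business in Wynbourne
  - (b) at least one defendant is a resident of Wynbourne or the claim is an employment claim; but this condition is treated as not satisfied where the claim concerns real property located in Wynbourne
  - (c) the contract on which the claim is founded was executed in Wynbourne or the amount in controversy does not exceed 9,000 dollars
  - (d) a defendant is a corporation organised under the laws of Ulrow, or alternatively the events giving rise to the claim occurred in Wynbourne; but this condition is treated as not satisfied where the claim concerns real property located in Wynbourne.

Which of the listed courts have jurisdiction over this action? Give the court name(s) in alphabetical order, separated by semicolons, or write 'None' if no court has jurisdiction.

the Circuit Court of Wynbourne; the Civil Court of Thornbourne; the Wynbourne District Court

The Circuit Court of Wynbourne:
  (a) Marchetti Systems resides in Wynbourne, which satisfies one of the alternatives. Condition met.
  (b) Marchetti Systems has its principal place of business in Wynbourne, so this disjunct is met. Condition met.
  (c) The plaintiff resides in Thornbourne, which is not Ulrow, which satisfies one of the alternatives. Satisfied.
  → The court has jurisdiction.
The Ulrow Court of Common Pleas:
  (a) Holtz Industries is organised under the laws of Ulrow, which satisfies one of the alternatives. And the carve-out is inapplicable — the claim does not concern real property. Met.
  (b) The claim does not concern real property; the corporate defendant(s) have their principal place of business in Thornbourne, Wynbourne, not Ulrow — none of the alternatives is met. Not satisfied.
  (c) The plaintiff resides in Thornbourne, which is not Holmere. Condition met.
  (d) The amount in controversy is USD 8,000, within the USD 8,000 ceiling, so one alternative holds. Met.
  (e) The amount in controversy is USD 8,000, which meets the USD 5,000 floor, so this disjunct is met. Condition met.
  → Not every requirement is met — no jurisdiction.
The Civil Court of Thornbourne:
  (a) Holtz Industries has its principal place of business in Thornbourne, so one alternative holds. Condition met.
  (b) The amount in controversy is $8,000, within the $500,000 ceiling, so one alternative holds. Met.
  (c) Holtz Industries resides in Thornbourne. Condition met.
  → Every requirement is satisfied — jurisdiction.
The Wynbourne District Court:
  (a) The claim is a tort claim, not a property claim, so one alternative holds. Satisfied.
  (b) Marchetti Systems resides in Wynbourne, so one alternative holds. And the carve-out is inapplicable — the claim does not concern real property. Met.
  (c) The amount in controversy is USD 8,000, within the $9,000 ceiling, so this disjunct is met. Met.
  (d) Holtz Industries is organised under the laws of Ulrow, so one alternative holds. The carve-out does not apply: the claim does not concern real property. Met.
  → Jurisdiction lies.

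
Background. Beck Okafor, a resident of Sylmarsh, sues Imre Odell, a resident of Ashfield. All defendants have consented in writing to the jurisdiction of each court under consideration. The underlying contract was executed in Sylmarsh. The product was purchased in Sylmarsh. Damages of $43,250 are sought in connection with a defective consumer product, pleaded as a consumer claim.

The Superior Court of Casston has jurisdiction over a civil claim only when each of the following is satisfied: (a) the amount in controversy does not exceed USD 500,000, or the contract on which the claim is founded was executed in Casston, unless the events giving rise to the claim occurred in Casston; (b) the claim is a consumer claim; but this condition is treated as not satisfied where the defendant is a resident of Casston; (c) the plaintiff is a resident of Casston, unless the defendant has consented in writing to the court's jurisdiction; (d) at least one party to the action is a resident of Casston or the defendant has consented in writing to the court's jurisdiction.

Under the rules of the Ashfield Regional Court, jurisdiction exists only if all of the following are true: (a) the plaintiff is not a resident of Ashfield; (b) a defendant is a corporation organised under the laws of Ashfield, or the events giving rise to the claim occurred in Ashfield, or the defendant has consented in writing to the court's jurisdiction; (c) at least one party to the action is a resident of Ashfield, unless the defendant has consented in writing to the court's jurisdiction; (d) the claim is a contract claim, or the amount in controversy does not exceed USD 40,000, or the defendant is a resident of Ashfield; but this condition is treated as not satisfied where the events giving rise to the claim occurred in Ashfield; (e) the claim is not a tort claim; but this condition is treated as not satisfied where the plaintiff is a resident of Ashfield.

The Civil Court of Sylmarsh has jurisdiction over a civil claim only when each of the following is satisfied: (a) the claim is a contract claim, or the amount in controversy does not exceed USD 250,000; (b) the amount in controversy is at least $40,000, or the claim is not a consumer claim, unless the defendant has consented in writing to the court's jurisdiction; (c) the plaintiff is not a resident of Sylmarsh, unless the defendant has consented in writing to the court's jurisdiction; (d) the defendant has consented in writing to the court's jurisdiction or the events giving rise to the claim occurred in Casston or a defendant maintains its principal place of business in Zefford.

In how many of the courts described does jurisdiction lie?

The Superior Court of Casston:
  (a) The amount in controversy is 43,250 dollars, within the USD 500,000 ceiling, so this disjunct is met. Met.
  (b) The claim is a consumer claim. The carve-out does not apply: the defendant resides in Ashfield, not Casston. Satisfied.
  (c) The plaintiff resides in Sylmarsh, not Casston. The proviso rescues it, though: every defendant has filed written consent. Condition met.
  (d) Every defendant has filed written consent — that alternative is enough. Met.
  → Every requirement is satisfied — jurisdiction.
The Ashfield Regional Court:
  (a) The plaintiff resides in Sylmarsh, which is not Ashfield. Satisfied.
  (b) Every defendant has filed written consent, which satisfies one of the alternatives. Met.
  (c) Imre Odell resides in Ashfield. Met.
  (d) The defendant resides in Ashfield, so this disjunct is met. The exception is not triggered, since the operative events occurred in Sylmarsh, not Ashfield. Condition met.
  (e) The claim is a consumer claim, not a tort claim. The carve-out does not apply: the plaintiff resides in Sylmarsh, not Ashfield. Satisfied.
  → All conditions met; jurisdiction exists.
The Civil Court of Sylmarsh:
  (a) The amount in controversy is 43,250 dollars, within the USD 250,000 ceiling, which satisfies one of the alternatives. Condition met.
  (b) The amount in controversy is 43,250 dollars, which meets the $40,000 floor, so this disjunct is met. Condition met.
  (c) The plaintiff resides in Sylmarsh. However, every defendant has filed written consent, so the 'unless' proviso supplies this condition. Condition met.
  (d) Every defendant has filed written consent, which satisfies one of the alternatives. Condition met.
  → All conditions met; jurisdiction exists.
Courts with jurisdiction: the Superior Court of Casston, the Ashfield Regional Court, the Civil Court of Sylmarsh — 3 in total.

3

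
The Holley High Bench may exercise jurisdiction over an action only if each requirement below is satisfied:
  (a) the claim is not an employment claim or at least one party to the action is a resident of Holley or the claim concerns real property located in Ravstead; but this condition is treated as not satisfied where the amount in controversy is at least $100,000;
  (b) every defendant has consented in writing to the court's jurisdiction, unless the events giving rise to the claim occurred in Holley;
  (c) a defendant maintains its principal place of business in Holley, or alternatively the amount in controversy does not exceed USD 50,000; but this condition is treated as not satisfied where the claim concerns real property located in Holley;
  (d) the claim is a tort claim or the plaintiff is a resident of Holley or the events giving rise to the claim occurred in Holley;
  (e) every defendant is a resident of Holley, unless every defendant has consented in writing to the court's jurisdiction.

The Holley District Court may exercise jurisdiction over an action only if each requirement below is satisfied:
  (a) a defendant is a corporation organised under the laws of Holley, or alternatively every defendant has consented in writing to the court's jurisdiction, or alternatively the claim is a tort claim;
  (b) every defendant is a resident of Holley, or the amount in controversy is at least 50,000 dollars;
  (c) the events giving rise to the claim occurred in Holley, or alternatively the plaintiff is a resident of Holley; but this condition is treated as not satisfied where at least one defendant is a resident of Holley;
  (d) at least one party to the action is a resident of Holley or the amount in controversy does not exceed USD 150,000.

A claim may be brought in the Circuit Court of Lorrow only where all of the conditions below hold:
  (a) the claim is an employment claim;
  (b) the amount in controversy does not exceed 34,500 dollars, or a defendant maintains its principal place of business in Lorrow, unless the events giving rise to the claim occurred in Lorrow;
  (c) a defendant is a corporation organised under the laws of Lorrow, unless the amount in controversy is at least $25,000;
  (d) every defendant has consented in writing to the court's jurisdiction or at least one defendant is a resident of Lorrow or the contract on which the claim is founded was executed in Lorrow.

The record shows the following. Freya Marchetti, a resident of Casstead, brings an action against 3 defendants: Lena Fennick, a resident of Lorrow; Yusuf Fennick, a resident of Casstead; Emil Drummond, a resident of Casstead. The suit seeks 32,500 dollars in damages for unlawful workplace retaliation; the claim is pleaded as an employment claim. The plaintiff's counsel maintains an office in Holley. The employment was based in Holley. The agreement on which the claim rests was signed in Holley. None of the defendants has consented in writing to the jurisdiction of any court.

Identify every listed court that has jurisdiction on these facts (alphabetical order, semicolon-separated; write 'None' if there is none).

The Holley High Bench:
  (a) The claim is an employment claim; no party resides in Holley; the claim does not concern real property — none of the alternatives is met. Condition not met.
  (b) No such written consent has been filed. But the operative events occurred in Holley, and the 'unless' clause therefore excuses the requirement. Condition met.
  (c) The amount in controversy is 32,500 dollars, within the USD 50,000 ceiling, so this disjunct is met. And the carve-out is inapplicable — the claim does not concern real property. Met.
  (d) The operative events occurred in Holley, so one alternative holds. Condition met.
  (e) The defendants reside as follows — Lena Fennick in Lorrow, Yusuf Fennick in Casstead, Emil Drummond in Casstead — not all in Holley. And no such written consent has been filed, so the proviso does not save it. Not met.
  → At least one condition fails; no jurisdiction.
The Holley District Court:
  (a) No defendant is a corporation; no such written consent has been filed; the claim is an employment claim, not a tort claim — every alternative fails. Fails.
  (b) The defendants reside as follows — Lena Fennick in Lorrow, Yusuf Fennick in Casstead, Emil Drummond in Casstead — not all in Holley; the amount in controversy is 32,500 dollars, below the USD 50,000 floor — none of the alternatives is met. Fails.
  (c) The operative events occurred in Holley, which satisfies one of the alternatives. And the carve-out is inapplicable — no defendant resides in Holley (they reside in Lorrow, Casstead, Casstead). Satisfied.
  (d) The amount in controversy is USD 32,500, within the 150,000 dollars ceiling, which satisfies one of the alternatives. Satisfied.
  → The court lacks jurisdiction.
The Circuit Court of Lorrow:
  (a) The claim is an employment claim. Satisfied.
  (b) The amount in controversy is 32,500 dollars, within the 34,500 dollars ceiling, so this disjunct is met. Satisfied.
  (c) No defendant is a corporation. However, the amount in controversy is USD 32,500, which meets the USD 25,000 floor, so the 'unless' proviso supplies this condition. Satisfied.
  (d) Lena Fennick resides in Lorrow, so one alternative holds. Satisfied.
  → Every requirement is satisfied — jurisdiction.

the Circuit Court of Lorrow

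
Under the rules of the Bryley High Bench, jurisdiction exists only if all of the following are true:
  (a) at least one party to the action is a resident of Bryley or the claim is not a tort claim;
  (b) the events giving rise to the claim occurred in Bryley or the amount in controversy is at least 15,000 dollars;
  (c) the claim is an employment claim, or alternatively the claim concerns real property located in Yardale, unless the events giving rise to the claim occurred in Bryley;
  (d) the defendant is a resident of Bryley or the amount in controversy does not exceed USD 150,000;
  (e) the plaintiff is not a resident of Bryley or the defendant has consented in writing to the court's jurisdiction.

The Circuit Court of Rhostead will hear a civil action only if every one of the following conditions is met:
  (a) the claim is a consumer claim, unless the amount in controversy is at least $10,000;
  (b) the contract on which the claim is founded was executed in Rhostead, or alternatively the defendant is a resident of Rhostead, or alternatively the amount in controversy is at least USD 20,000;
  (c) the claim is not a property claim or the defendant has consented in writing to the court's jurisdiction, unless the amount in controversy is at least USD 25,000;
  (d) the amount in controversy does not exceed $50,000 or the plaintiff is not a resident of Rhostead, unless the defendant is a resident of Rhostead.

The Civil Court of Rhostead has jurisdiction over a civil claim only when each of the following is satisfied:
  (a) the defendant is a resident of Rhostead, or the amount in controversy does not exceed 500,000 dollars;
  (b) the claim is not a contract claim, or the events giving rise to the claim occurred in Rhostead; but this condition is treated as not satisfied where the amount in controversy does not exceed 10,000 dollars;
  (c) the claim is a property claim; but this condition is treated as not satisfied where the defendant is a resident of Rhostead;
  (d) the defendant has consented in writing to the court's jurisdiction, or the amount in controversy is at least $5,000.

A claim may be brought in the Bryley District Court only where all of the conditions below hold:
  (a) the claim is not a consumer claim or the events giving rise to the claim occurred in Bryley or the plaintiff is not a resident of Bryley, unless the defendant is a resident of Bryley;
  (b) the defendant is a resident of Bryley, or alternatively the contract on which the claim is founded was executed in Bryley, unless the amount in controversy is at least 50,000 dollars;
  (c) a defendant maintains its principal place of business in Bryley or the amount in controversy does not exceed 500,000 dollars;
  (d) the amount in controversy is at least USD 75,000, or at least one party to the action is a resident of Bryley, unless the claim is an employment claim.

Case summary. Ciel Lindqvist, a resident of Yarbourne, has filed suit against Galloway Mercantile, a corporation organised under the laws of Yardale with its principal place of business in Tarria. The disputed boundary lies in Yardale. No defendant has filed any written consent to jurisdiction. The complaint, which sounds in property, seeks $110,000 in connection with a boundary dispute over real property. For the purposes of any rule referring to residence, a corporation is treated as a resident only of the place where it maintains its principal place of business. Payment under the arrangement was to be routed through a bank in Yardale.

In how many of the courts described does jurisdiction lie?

The Bryley High Bench:
  (a) The claim is a property claim, not a tort claim — that alternative is enough. Condition met.
  (b) The amount in controversy is USD 110,000, which meets the 15,000 dollars floor, so one alternative holds. Satisfied.
  (c) The property lies in Yardale, so this disjunct is met. Condition met.
  (d) The amount in controversy is $110,000, within the 150,000 dollars ceiling, so one alternative holds. Met.
  (e) The plaintiff resides in Yarbourne, which is not Bryley — that alternative is enough. Met.
  → Jurisdiction lies.
The Circuit Court of Rhostead:
  (a) The claim is a property claim, not a consumer claim. The proviso rescues it, though: the amount in controversy is $110,000, which meets the 10,000 dollars floor. Satisfied.
  (b) The amount in controversy is USD 110,000, which meets the $20,000 floor, which satisfies one of the alternatives. Met.
  (c) The claim is a property claim; no such written consent has been filed — none of the alternatives is met. The proviso rescues it, though: the amount in controversy is USD 110,000, which meets the $25,000 floor. Condition met.
  (d) The plaintiff resides in Yarbourne, which is not Rhostead, which satisfies one of the alternatives. Met.
  → Every requirement is satisfied — jurisdiction.
The Civil Court of Rhostead:
  (a) The amount in controversy is $110,000, within the 500,000 dollars ceiling, so one alternative holds. Satisfied.
  (b) The claim is a property claim, not a contract claim, so this disjunct is met. And the carve-out is inapplicable — the amount in controversy is USD 110,000, above the $10,000 ceiling. Satisfied.
  (c) The claim is a property claim. And the carve-out is inapplicable — the defendant resides in Tarria, not Rhostead. Met.
  (d) The amount in controversy is USD 110,000, which meets the 5,000 dollars floor, which satisfies one of the alternatives. Satisfied.
  → All conditions met; jurisdiction exists.
The Bryley District Court:
  (a) The claim is a property claim, not a consumer claim, so this disjunct is met. Condition met.
  (b) The defendant resides in Tarria, not Bryley; no contract (and hence no place of execution) is alleged — no alternative holds. The proviso rescues it, though: the amount in controversy is USD 110,000, which meets the USD 50,000 floor. Satisfied.
  (c) The amount in controversy is 110,000 dollars, within the $500,000 ceiling, which satisfies one of the alternatives. Condition met.
  (d) The amount in controversy is 110,000 dollars, which meets the USD 75,000 floor, which satisfies one of the alternatives. Met.
  → All conditions met; jurisdiction exists.
Courts with jurisdiction: the Bryley High Bench, the Circuit Court of Rhostead, the Civil Court of Rhostead, the Bryley District Court — 4 in total.

4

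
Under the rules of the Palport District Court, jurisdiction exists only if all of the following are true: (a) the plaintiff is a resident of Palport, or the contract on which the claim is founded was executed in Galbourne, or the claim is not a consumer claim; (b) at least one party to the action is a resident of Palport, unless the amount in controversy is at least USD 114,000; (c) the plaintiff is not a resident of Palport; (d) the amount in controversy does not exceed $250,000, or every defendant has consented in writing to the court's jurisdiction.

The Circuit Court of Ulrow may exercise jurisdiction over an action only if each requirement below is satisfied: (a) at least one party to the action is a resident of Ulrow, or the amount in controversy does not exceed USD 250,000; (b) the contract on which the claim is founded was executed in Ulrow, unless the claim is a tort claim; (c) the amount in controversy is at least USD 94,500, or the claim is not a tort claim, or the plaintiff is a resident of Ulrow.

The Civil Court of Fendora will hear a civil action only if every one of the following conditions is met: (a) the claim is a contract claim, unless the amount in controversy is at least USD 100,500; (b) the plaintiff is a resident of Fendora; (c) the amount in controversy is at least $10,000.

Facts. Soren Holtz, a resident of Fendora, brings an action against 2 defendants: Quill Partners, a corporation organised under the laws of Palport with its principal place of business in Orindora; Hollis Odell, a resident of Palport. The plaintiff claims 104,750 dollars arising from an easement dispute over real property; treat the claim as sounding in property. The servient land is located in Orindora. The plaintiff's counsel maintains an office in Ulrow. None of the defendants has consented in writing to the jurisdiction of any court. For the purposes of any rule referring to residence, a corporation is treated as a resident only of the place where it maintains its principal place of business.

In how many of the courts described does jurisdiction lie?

The Palport District Court:
  (a) The claim is a property claim, not a consumer claim, so this disjunct is met. Satisfied.
  (b) Hollis Odell resides in Palport. Met.
  (c) The plaintiff resides in Fendora, which is not Palport. Condition met.
  (d) The amount in controversy is $104,750, within the $250,000 ceiling, which satisfies one of the alternatives. Condition met.
  → All conditions met; jurisdiction exists.
The Circuit Court of Ulrow:
  (a) The amount in controversy is 104,750 dollars, within the USD 250,000 ceiling — that alternative is enough. Condition met.
  (b) No contract (and hence no place of execution) is alleged. And the claim is a property claim, not a tort claim, so the proviso does not save it. Not satisfied.
  (c) The amount in controversy is 104,750 dollars, which meets the $94,500 floor, so this disjunct is met. Met.
  → At least one condition fails; no jurisdiction.
The Civil Court of Fendora:
  (a) The claim is a property claim, not a contract claim. The proviso rescues it, though: the amount in controversy is $104,750, which meets the USD 100,500 floor. Satisfied.
  (b) The plaintiff resides in Fendora. Condition met.
  (c) The amount in controversy is $104,750, which meets the USD 10,000 floor. Condition met.
  → Jurisdiction lies.
Courts with jurisdiction: the Palport District Court, the Civil Court of Fendora — 2 in total.

2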